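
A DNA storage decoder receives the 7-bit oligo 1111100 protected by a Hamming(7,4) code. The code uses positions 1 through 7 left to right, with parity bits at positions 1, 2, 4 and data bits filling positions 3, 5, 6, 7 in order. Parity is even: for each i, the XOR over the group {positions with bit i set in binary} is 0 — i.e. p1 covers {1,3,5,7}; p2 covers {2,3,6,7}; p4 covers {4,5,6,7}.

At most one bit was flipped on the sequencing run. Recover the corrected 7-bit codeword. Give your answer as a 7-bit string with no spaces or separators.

s1 (pos 1,3,5,7): 1⊕1⊕1⊕0 = 1
s2 (pos 2,3,6,7): 1⊕1⊕0⊕0 = 0
s4 (pos 4,5,6,7): 1⊕1⊕0⊕0 = 0
Syndrome s4…s1 = 001 → error at position 1.
Flip position 1: 1111100 → 0111100

0111100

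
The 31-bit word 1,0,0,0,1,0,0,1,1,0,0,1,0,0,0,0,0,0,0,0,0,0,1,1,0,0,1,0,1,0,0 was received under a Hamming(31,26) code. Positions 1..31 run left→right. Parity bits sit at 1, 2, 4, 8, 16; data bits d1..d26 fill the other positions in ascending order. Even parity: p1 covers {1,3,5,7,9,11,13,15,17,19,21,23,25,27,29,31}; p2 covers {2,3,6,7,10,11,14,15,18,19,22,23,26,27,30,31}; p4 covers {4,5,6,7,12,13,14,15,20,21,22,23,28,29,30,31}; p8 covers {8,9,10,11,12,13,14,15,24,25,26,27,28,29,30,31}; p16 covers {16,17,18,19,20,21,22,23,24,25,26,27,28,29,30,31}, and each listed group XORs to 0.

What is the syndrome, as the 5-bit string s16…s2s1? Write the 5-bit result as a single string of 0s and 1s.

00000

s1 (pos 1,3,5,7,9,11,13,15,17,19,21,23,25,27,29,31): 1⊕0⊕1⊕0⊕1⊕0⊕0⊕0⊕0⊕0⊕0⊕1⊕0⊕1⊕1⊕0 = 0
s2 (pos 2,3,6,7,10,11,14,15,18,19,22,23,26,27,30,31): 0⊕0⊕0⊕0⊕0⊕0⊕0⊕0⊕0⊕0⊕0⊕1⊕0⊕1⊕0⊕0 = 0
s4 (pos 4,5,6,7,12,13,14,15,20,21,22,23,28,29,30,31): 0⊕1⊕0⊕0⊕1⊕0⊕0⊕0⊕0⊕0⊕0⊕1⊕0⊕1⊕0⊕0 = 0
s8 (pos 8,9,10,11,12,13,14,15,24,25,26,27,28,29,30,31): 1⊕1⊕0⊕0⊕1⊕0⊕0⊕0⊕1⊕0⊕0⊕1⊕0⊕1⊕0⊕0 = 0
s16 (pos 16,17,18,19,20,21,22,23,24,25,26,27,28,29,30,31): 0⊕0⊕0⊕0⊕0⊕0⊕0⊕1⊕1⊕0⊕0⊕1⊕0⊕1⊕0⊕0 = 0
Syndrome s16…s1 = 00000 → no error.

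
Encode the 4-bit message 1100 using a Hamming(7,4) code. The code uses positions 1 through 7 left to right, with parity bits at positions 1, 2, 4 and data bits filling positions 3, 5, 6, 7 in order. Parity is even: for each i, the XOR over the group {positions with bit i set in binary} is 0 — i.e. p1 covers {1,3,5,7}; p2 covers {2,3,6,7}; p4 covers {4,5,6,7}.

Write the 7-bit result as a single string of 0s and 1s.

Place data at non-parity positions: p1 p2 1 p4 1 0 0
p1 (pos 1,3,5,7): XOR of data positions = 1⊕1⊕0 = 0
p2 (pos 2,3,6,7): XOR of data positions = 1⊕0⊕0 = 1
p4 (pos 4,5,6,7): XOR of data positions = 1⊕0⊕0 = 1
Codeword: 0111100

0111100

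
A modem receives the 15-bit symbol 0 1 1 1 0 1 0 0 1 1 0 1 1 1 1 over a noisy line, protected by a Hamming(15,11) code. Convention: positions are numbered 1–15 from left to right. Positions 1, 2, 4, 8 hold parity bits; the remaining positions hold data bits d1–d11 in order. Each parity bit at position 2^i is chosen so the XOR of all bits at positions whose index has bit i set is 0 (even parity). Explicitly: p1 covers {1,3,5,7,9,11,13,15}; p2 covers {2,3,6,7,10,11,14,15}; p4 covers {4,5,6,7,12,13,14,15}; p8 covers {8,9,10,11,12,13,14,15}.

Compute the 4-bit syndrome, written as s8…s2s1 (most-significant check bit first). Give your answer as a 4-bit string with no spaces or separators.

0000

s1 (pos 1,3,5,7,9,11,13,15): 0⊕1⊕0⊕0⊕1⊕0⊕1⊕1 = 0
s2 (pos 2,3,6,7,10,11,14,15): 1⊕1⊕1⊕0⊕1⊕0⊕1⊕1 = 0
s4 (pos 4,5,6,7,12,13,14,15): 1⊕0⊕1⊕0⊕1⊕1⊕1⊕1 = 0
s8 (pos 8,9,10,11,12,13,14,15): 0⊕1⊕1⊕0⊕1⊕1⊕1⊕1 = 0
Syndrome s8…s1 = 0000 → no error.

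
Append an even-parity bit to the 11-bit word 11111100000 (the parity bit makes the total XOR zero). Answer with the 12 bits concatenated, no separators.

XOR of the 11 data bits: 1⊕1⊕1⊕1⊕1⊕1⊕0⊕0⊕0⊕0⊕0 = 0
Parity bit = 0 (so all 12 bits XOR to 0).

111111000000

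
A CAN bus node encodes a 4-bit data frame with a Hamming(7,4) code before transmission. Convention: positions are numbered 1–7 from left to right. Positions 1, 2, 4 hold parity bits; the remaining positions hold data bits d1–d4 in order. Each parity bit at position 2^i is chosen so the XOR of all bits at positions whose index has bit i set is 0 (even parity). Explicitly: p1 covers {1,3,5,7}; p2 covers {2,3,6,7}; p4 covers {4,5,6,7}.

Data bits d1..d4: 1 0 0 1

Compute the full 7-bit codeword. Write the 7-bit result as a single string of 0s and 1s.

0011001

Place data at non-parity positions: p1 p2 1 p4 0 0 1
p1 (pos 1,3,5,7): XOR of data positions = 1⊕0⊕1 = 0
p2 (pos 2,3,6,7): XOR of data positions = 1⊕0⊕1 = 0
p4 (pos 4,5,6,7): XOR of data positions = 0⊕0⊕1 = 1
Codeword: 0011001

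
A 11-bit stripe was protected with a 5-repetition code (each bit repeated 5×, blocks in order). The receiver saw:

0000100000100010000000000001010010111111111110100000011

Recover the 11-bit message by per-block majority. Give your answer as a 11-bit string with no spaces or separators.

Block 1 (00001): 1 one → 0
Block 2 (00000): 0 ones → 0
Block 3 (10001): 2 ones → 0
Block 4 (00000): 0 ones → 0
Block 5 (00000): 0 ones → 0
Block 6 (00101): 2 ones → 0
Block 7 (00101): 2 ones → 0
Block 8 (11111): 5 ones → 1
Block 9 (11111): 5 ones → 1
Block 10 (01000): 1 one → 0
Block 11 (00011): 2 ones → 0

00000001100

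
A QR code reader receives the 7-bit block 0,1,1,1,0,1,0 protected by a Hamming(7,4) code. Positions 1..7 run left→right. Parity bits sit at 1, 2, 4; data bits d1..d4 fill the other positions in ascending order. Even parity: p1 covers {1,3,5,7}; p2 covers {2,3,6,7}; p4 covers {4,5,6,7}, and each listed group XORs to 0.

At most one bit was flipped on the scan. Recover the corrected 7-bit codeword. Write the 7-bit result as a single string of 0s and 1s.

s1 (pos 1,3,5,7): 0⊕1⊕0⊕0 = 1
s2 (pos 2,3,6,7): 1⊕1⊕1⊕0 = 1
s4 (pos 4,5,6,7): 1⊕0⊕1⊕0 = 0
Syndrome s4…s1 = 011 → error at position 3.
Flip position 3: 0111010 → 0101010

0101010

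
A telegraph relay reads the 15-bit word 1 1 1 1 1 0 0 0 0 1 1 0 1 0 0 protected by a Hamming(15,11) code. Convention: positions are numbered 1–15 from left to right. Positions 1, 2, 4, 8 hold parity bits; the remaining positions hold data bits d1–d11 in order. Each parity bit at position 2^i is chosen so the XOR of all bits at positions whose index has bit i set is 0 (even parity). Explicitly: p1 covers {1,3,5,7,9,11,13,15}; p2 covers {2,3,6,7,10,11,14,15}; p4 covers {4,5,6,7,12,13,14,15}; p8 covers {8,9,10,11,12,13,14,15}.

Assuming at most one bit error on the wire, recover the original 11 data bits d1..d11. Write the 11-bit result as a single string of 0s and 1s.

s1 (pos 1,3,5,7,9,11,13,15): 1⊕1⊕1⊕0⊕0⊕1⊕1⊕0 = 1
s2 (pos 2,3,6,7,10,11,14,15): 1⊕1⊕0⊕0⊕1⊕1⊕0⊕0 = 0
s4 (pos 4,5,6,7,12,13,14,15): 1⊕1⊕0⊕0⊕0⊕1⊕0⊕0 = 1
s8 (pos 8,9,10,11,12,13,14,15): 0⊕0⊕1⊕1⊕0⊕1⊕0⊕0 = 1
Syndrome s8…s1 = 1101 → error at position 13.
Flip position 13: 111110000110100 → 111110000110000
Read data bits from positions 3,5,6,7,9,10,11,12,13,14,15: 11000110000

11000110000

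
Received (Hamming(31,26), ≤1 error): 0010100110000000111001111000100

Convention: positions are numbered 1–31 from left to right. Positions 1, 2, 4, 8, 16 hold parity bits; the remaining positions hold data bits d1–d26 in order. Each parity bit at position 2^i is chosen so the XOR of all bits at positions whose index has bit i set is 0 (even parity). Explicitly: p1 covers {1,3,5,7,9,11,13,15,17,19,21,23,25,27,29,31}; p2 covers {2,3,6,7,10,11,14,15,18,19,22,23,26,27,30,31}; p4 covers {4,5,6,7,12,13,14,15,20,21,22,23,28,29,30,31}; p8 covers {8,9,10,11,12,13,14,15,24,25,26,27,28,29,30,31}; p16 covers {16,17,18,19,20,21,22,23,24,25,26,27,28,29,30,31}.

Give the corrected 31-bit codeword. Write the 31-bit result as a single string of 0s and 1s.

s1 (pos 1,3,5,7,9,11,13,15,17,19,21,23,25,27,29,31): 0⊕1⊕1⊕0⊕1⊕0⊕0⊕0⊕1⊕1⊕0⊕1⊕1⊕0⊕1⊕0 = 0
s2 (pos 2,3,6,7,10,11,14,15,18,19,22,23,26,27,30,31): 0⊕1⊕0⊕0⊕0⊕0⊕0⊕0⊕1⊕1⊕1⊕1⊕0⊕0⊕0⊕0 = 1
s4 (pos 4,5,6,7,12,13,14,15,20,21,22,23,28,29,30,31): 0⊕1⊕0⊕0⊕0⊕0⊕0⊕0⊕0⊕0⊕1⊕1⊕0⊕1⊕0⊕0 = 0
s8 (pos 8,9,10,11,12,13,14,15,24,25,26,27,28,29,30,31): 1⊕1⊕0⊕0⊕0⊕0⊕0⊕0⊕1⊕1⊕0⊕0⊕0⊕1⊕0⊕0 = 1
s16 (pos 16,17,18,19,20,21,22,23,24,25,26,27,28,29,30,31): 0⊕1⊕1⊕1⊕0⊕0⊕1⊕1⊕1⊕1⊕0⊕0⊕0⊕1⊕0⊕0 = 0
Syndrome s16…s1 = 01010 → error at position 10.
Flip position 10: 0010100110000000111001111000100 → 0010100111000000111001111000100

0010100111000000111001111000100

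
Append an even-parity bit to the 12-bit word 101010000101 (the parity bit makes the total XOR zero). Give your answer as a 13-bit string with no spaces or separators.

1010100001011

XOR of the 12 data bits: 1⊕0⊕1⊕0⊕1⊕0⊕0⊕0⊕0⊕1⊕0⊕1 = 1
Parity bit = 1 (so all 13 bits XOR to 0).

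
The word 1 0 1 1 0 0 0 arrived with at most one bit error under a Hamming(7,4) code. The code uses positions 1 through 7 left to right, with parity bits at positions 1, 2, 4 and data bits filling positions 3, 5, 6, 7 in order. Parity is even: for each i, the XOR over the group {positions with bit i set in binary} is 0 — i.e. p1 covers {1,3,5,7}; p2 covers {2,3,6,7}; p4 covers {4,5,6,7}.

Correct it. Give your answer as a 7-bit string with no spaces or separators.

1011010

s1 (pos 1,3,5,7): 1⊕1⊕0⊕0 = 0
s2 (pos 2,3,6,7): 0⊕1⊕0⊕0 = 1
s4 (pos 4,5,6,7): 1⊕0⊕0⊕0 = 1
Syndrome s4…s1 = 110 → error at position 6.
Flip position 6: 1011000 → 1011010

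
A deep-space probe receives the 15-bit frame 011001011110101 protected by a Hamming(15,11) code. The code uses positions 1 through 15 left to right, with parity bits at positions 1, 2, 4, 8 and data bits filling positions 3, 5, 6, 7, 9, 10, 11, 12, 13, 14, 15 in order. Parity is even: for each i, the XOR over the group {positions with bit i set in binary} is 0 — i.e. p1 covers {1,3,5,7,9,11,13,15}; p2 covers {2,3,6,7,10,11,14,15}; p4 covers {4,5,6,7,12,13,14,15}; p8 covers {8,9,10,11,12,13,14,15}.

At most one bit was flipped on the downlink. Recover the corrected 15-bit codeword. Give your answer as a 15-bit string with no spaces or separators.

011011011110101

s1 (pos 1,3,5,7,9,11,13,15): 0⊕1⊕0⊕0⊕1⊕1⊕1⊕1 = 1
s2 (pos 2,3,6,7,10,11,14,15): 1⊕1⊕1⊕0⊕1⊕1⊕0⊕1 = 0
s4 (pos 4,5,6,7,12,13,14,15): 0⊕0⊕1⊕0⊕0⊕1⊕0⊕1 = 1
s8 (pos 8,9,10,11,12,13,14,15): 1⊕1⊕1⊕1⊕0⊕1⊕0⊕1 = 0
Syndrome s8…s1 = 0101 → error at position 5.
Flip position 5: 011001011110101 → 011011011110101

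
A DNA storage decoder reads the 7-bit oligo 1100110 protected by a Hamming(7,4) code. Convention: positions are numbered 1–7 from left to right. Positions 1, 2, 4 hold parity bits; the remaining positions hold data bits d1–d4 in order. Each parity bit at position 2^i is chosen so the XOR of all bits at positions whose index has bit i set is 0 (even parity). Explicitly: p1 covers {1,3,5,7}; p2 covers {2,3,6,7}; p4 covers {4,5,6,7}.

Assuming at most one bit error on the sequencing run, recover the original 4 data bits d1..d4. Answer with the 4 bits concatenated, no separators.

0110

s1 (pos 1,3,5,7): 1⊕0⊕1⊕0 = 0
s2 (pos 2,3,6,7): 1⊕0⊕1⊕0 = 0
s4 (pos 4,5,6,7): 0⊕1⊕1⊕0 = 0
Syndrome s4…s1 = 000 → no error.
Read data bits from positions 3,5,6,7: 0110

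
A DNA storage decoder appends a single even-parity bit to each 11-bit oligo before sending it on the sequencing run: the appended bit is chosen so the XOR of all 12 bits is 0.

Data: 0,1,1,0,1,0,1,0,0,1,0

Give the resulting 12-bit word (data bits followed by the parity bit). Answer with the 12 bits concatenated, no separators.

XOR of the 11 data bits: 0⊕1⊕1⊕0⊕1⊕0⊕1⊕0⊕0⊕1⊕0 = 1
Parity bit = 1 (so all 12 bits XOR to 0).

011010100101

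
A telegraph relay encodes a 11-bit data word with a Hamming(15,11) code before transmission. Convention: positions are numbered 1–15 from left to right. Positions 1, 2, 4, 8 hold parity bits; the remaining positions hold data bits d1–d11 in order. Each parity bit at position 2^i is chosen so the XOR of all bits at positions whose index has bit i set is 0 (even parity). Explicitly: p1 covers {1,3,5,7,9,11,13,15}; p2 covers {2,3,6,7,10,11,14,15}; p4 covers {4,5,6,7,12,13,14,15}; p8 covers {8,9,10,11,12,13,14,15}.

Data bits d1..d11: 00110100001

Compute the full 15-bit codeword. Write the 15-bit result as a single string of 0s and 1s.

Place data at non-parity positions: p1 p2 0 p4 0 1 1 p8 0 1 0 0 0 0 1
p1 (pos 1,3,5,7,9,11,13,15): XOR of data positions = 0⊕0⊕1⊕0⊕0⊕0⊕1 = 0
p2 (pos 2,3,6,7,10,11,14,15): XOR of data positions = 0⊕1⊕1⊕1⊕0⊕0⊕1 = 0
p4 (pos 4,5,6,7,12,13,14,15): XOR of data positions = 0⊕1⊕1⊕0⊕0⊕0⊕1 = 1
p8 (pos 8,9,10,11,12,13,14,15): XOR of data positions = 0⊕1⊕0⊕0⊕0⊕0⊕1 = 0
Codeword: 000101100100001

000101100100001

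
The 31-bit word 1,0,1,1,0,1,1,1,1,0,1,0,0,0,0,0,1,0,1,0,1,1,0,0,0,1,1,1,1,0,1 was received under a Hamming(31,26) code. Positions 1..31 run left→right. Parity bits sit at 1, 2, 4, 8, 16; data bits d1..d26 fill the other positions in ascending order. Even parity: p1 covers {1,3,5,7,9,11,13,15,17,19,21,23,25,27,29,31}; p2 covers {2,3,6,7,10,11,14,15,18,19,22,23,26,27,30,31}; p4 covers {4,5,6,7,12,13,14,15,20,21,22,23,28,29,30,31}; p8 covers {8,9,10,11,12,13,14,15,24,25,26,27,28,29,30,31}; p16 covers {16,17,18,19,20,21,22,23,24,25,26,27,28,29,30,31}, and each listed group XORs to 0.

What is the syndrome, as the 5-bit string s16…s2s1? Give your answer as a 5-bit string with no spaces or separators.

10011

s1 (pos 1,3,5,7,9,11,13,15,17,19,21,23,25,27,29,31): 1⊕1⊕0⊕1⊕1⊕1⊕0⊕0⊕1⊕1⊕1⊕0⊕0⊕1⊕1⊕1 = 1
s2 (pos 2,3,6,7,10,11,14,15,18,19,22,23,26,27,30,31): 0⊕1⊕1⊕1⊕0⊕1⊕0⊕0⊕0⊕1⊕1⊕0⊕1⊕1⊕0⊕1 = 1
s4 (pos 4,5,6,7,12,13,14,15,20,21,22,23,28,29,30,31): 1⊕0⊕1⊕1⊕0⊕0⊕0⊕0⊕0⊕1⊕1⊕0⊕1⊕1⊕0⊕1 = 0
s8 (pos 8,9,10,11,12,13,14,15,24,25,26,27,28,29,30,31): 1⊕1⊕0⊕1⊕0⊕0⊕0⊕0⊕0⊕0⊕1⊕1⊕1⊕1⊕0⊕1 = 0
s16 (pos 16,17,18,19,20,21,22,23,24,25,26,27,28,29,30,31): 0⊕1⊕0⊕1⊕0⊕1⊕1⊕0⊕0⊕0⊕1⊕1⊕1⊕1⊕0⊕1 = 1
Syndrome s16…s1 = 10011 → error at position 19.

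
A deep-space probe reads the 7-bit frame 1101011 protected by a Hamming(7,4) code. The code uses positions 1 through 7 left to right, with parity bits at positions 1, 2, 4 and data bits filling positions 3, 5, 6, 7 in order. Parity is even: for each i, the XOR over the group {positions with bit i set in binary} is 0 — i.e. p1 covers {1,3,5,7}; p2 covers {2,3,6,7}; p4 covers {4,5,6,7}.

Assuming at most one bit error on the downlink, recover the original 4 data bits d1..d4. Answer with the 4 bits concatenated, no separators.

s1 (pos 1,3,5,7): 1⊕0⊕0⊕1 = 0
s2 (pos 2,3,6,7): 1⊕0⊕1⊕1 = 1
s4 (pos 4,5,6,7): 1⊕0⊕1⊕1 = 1
Syndrome s4…s1 = 110 → error at position 6.
Flip position 6: 1101011 → 1101001
Read data bits from positions 3,5,6,7: 0001

0001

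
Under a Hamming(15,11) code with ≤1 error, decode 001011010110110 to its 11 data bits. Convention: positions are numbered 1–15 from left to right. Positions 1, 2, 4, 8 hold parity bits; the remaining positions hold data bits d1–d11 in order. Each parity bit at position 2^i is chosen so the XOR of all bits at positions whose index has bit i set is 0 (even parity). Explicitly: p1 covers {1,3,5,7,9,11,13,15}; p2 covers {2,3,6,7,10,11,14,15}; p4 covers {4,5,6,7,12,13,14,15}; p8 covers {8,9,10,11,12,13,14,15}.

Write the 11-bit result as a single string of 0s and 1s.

11100010110

s1 (pos 1,3,5,7,9,11,13,15): 0⊕1⊕1⊕0⊕0⊕1⊕1⊕0 = 0
s2 (pos 2,3,6,7,10,11,14,15): 0⊕1⊕1⊕0⊕1⊕1⊕1⊕0 = 1
s4 (pos 4,5,6,7,12,13,14,15): 0⊕1⊕1⊕0⊕0⊕1⊕1⊕0 = 0
s8 (pos 8,9,10,11,12,13,14,15): 1⊕0⊕1⊕1⊕0⊕1⊕1⊕0 = 1
Syndrome s8…s1 = 1010 → error at position 10.
Flip position 10: 001011010110110 → 001011010010110
Read data bits from positions 3,5,6,7,9,10,11,12,13,14,15: 11100010110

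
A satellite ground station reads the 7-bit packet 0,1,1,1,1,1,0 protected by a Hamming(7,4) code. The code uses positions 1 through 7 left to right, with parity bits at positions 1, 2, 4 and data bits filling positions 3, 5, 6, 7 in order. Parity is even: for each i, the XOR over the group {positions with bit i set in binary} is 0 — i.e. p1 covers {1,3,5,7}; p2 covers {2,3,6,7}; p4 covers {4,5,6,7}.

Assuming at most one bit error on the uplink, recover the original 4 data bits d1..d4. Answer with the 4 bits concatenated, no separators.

s1 (pos 1,3,5,7): 0⊕1⊕1⊕0 = 0
s2 (pos 2,3,6,7): 1⊕1⊕1⊕0 = 1
s4 (pos 4,5,6,7): 1⊕1⊕1⊕0 = 1
Syndrome s4…s1 = 110 → error at position 6.
Flip position 6: 0111110 → 0111100
Read data bits from positions 3,5,6,7: 1100

1100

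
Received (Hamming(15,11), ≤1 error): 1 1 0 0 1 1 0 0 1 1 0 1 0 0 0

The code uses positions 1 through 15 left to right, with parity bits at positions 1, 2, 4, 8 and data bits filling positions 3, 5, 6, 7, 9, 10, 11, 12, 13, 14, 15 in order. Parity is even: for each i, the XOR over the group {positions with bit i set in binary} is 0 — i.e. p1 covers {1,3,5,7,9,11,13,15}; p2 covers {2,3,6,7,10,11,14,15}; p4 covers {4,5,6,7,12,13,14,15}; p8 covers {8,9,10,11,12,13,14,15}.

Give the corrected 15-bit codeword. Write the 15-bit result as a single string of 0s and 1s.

110011001101001

s1 (pos 1,3,5,7,9,11,13,15): 1⊕0⊕1⊕0⊕1⊕0⊕0⊕0 = 1
s2 (pos 2,3,6,7,10,11,14,15): 1⊕0⊕1⊕0⊕1⊕0⊕0⊕0 = 1
s4 (pos 4,5,6,7,12,13,14,15): 0⊕1⊕1⊕0⊕1⊕0⊕0⊕0 = 1
s8 (pos 8,9,10,11,12,13,14,15): 0⊕1⊕1⊕0⊕1⊕0⊕0⊕0 = 1
Syndrome s8…s1 = 1111 → error at position 15.
Flip position 15: 110011001101000 → 110011001101001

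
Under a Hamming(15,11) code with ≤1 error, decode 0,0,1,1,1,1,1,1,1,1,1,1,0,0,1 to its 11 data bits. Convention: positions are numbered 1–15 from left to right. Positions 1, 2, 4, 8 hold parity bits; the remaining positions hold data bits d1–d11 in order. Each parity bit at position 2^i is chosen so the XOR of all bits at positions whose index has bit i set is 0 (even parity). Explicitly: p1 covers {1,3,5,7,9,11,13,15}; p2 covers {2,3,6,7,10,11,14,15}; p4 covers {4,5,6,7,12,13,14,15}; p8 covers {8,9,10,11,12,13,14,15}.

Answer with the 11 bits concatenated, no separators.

11111111001

s1 (pos 1,3,5,7,9,11,13,15): 0⊕1⊕1⊕1⊕1⊕1⊕0⊕1 = 0
s2 (pos 2,3,6,7,10,11,14,15): 0⊕1⊕1⊕1⊕1⊕1⊕0⊕1 = 0
s4 (pos 4,5,6,7,12,13,14,15): 1⊕1⊕1⊕1⊕1⊕0⊕0⊕1 = 0
s8 (pos 8,9,10,11,12,13,14,15): 1⊕1⊕1⊕1⊕1⊕0⊕0⊕1 = 0
Syndrome s8…s1 = 0000 → no error.
Read data bits from positions 3,5,6,7,9,10,11,12,13,14,15: 11111111001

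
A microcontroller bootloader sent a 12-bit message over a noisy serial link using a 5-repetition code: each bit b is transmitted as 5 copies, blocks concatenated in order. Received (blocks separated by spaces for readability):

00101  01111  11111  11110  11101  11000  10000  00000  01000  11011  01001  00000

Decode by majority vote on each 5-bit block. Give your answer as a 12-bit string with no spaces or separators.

Block 1 (00101): 2 ones → 0
Block 2 (01111): 4 ones → 1
Block 3 (11111): 5 ones → 1
Block 4 (11110): 4 ones → 1
Block 5 (11101): 4 ones → 1
Block 6 (11000): 2 ones → 0
Block 7 (10000): 1 one → 0
Block 8 (00000): 0 ones → 0
Block 9 (01000): 1 one → 0
Block 10 (11011): 4 ones → 1
Block 11 (01001): 2 ones → 0
Block 12 (00000): 0 ones → 0

011110000100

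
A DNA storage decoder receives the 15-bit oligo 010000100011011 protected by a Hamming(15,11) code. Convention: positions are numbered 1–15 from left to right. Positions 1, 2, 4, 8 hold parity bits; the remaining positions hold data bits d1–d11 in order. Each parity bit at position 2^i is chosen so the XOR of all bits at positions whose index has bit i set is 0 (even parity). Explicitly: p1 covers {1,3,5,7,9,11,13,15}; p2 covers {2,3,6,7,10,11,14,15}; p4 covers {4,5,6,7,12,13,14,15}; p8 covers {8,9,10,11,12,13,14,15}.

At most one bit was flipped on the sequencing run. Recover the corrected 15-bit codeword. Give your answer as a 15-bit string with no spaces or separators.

011000100011011

s1 (pos 1,3,5,7,9,11,13,15): 0⊕0⊕0⊕1⊕0⊕1⊕0⊕1 = 1
s2 (pos 2,3,6,7,10,11,14,15): 1⊕0⊕0⊕1⊕0⊕1⊕1⊕1 = 1
s4 (pos 4,5,6,7,12,13,14,15): 0⊕0⊕0⊕1⊕1⊕0⊕1⊕1 = 0
s8 (pos 8,9,10,11,12,13,14,15): 0⊕0⊕0⊕1⊕1⊕0⊕1⊕1 = 0
Syndrome s8…s1 = 0011 → error at position 3.
Flip position 3: 010000100011011 → 011000100011011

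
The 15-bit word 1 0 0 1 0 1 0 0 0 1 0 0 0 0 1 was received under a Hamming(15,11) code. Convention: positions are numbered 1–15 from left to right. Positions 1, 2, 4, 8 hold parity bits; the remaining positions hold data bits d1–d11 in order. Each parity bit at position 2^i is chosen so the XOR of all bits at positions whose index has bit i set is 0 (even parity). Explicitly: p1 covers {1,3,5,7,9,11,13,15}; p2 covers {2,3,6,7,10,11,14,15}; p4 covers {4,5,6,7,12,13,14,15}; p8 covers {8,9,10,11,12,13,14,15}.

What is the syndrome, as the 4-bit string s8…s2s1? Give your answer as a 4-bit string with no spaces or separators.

0110

s1 (pos 1,3,5,7,9,11,13,15): 1⊕0⊕0⊕0⊕0⊕0⊕0⊕1 = 0
s2 (pos 2,3,6,7,10,11,14,15): 0⊕0⊕1⊕0⊕1⊕0⊕0⊕1 = 1
s4 (pos 4,5,6,7,12,13,14,15): 1⊕0⊕1⊕0⊕0⊕0⊕0⊕1 = 1
s8 (pos 8,9,10,11,12,13,14,15): 0⊕0⊕1⊕0⊕0⊕0⊕0⊕1 = 0
Syndrome s8…s1 = 0110 → error at position 6.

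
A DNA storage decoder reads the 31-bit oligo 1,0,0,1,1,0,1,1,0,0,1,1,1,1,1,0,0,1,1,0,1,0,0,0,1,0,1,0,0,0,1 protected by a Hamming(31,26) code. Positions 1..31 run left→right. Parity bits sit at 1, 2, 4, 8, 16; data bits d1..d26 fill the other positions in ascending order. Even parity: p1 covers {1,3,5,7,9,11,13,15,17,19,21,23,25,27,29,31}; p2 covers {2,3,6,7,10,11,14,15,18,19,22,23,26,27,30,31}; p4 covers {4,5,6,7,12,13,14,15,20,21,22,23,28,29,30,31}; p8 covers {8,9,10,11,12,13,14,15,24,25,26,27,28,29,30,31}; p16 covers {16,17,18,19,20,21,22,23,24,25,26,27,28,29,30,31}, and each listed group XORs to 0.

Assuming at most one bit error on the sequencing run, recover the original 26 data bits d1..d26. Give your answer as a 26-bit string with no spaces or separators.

s1 (pos 1,3,5,7,9,11,13,15,17,19,21,23,25,27,29,31): 1⊕0⊕1⊕1⊕0⊕1⊕1⊕1⊕0⊕1⊕1⊕0⊕1⊕1⊕0⊕1 = 1
s2 (pos 2,3,6,7,10,11,14,15,18,19,22,23,26,27,30,31): 0⊕0⊕0⊕1⊕0⊕1⊕1⊕1⊕1⊕1⊕0⊕0⊕0⊕1⊕0⊕1 = 0
s4 (pos 4,5,6,7,12,13,14,15,20,21,22,23,28,29,30,31): 1⊕1⊕0⊕1⊕1⊕1⊕1⊕1⊕0⊕1⊕0⊕0⊕0⊕0⊕0⊕1 = 1
s8 (pos 8,9,10,11,12,13,14,15,24,25,26,27,28,29,30,31): 1⊕0⊕0⊕1⊕1⊕1⊕1⊕1⊕0⊕1⊕0⊕1⊕0⊕0⊕0⊕1 = 1
s16 (pos 16,17,18,19,20,21,22,23,24,25,26,27,28,29,30,31): 0⊕0⊕1⊕1⊕0⊕1⊕0⊕0⊕0⊕1⊕0⊕1⊕0⊕0⊕0⊕1 = 0
Syndrome s16…s1 = 01101 → error at position 13.
Flip position 13: 1001101100111110011010001010001 → 1001101100110110011010001010001
Read data bits from positions 3,5,6,7,9,10,11,12,13,14,15,17,18,19,20,21,22,23,24,25,26,27,28,29,30,31: 01010011011011010001010001

01010011011011010001010001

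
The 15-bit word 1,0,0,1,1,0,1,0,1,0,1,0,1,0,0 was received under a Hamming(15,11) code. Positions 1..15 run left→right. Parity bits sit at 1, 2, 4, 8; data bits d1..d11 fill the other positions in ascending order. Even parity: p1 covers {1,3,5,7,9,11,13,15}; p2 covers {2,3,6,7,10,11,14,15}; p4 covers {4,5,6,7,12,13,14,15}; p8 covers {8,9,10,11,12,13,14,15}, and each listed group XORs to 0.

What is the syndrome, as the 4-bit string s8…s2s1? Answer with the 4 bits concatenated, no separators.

1000

s1 (pos 1,3,5,7,9,11,13,15): 1⊕0⊕1⊕1⊕1⊕1⊕1⊕0 = 0
s2 (pos 2,3,6,7,10,11,14,15): 0⊕0⊕0⊕1⊕0⊕1⊕0⊕0 = 0
s4 (pos 4,5,6,7,12,13,14,15): 1⊕1⊕0⊕1⊕0⊕1⊕0⊕0 = 0
s8 (pos 8,9,10,11,12,13,14,15): 0⊕1⊕0⊕1⊕0⊕1⊕0⊕0 = 1
Syndrome s8…s1 = 1000 → error at position 8.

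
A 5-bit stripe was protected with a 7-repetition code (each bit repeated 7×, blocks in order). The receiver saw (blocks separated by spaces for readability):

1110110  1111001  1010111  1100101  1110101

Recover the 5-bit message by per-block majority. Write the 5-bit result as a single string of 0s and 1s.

11111

Block 1 (1110110): 5 ones → 1
Block 2 (1111001): 5 ones → 1
Block 3 (1010111): 5 ones → 1
Block 4 (1100101): 4 ones → 1
Block 5 (1110101): 5 ones → 1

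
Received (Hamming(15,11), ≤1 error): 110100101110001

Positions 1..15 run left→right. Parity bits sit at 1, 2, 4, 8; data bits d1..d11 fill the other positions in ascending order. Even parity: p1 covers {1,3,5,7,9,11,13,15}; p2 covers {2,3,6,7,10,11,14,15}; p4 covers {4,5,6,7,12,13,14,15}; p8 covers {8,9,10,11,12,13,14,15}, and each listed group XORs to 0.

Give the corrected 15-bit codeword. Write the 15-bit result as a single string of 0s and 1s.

110100001110001

s1 (pos 1,3,5,7,9,11,13,15): 1⊕0⊕0⊕1⊕1⊕1⊕0⊕1 = 1
s2 (pos 2,3,6,7,10,11,14,15): 1⊕0⊕0⊕1⊕1⊕1⊕0⊕1 = 1
s4 (pos 4,5,6,7,12,13,14,15): 1⊕0⊕0⊕1⊕0⊕0⊕0⊕1 = 1
s8 (pos 8,9,10,11,12,13,14,15): 0⊕1⊕1⊕1⊕0⊕0⊕0⊕1 = 0
Syndrome s8…s1 = 0111 → error at position 7.
Flip position 7: 110100101110001 → 110100001110001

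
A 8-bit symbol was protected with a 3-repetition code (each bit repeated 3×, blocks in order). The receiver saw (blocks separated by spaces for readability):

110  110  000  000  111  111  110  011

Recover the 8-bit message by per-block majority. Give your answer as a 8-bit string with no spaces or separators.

11001111

Block 1 (110): 2 ones → 1
Block 2 (110): 2 ones → 1
Block 3 (000): 0 ones → 0
Block 4 (000): 0 ones → 0
Block 5 (111): 3 ones → 1
Block 6 (111): 3 ones → 1
Block 7 (110): 2 ones → 1
Block 8 (011): 2 ones → 1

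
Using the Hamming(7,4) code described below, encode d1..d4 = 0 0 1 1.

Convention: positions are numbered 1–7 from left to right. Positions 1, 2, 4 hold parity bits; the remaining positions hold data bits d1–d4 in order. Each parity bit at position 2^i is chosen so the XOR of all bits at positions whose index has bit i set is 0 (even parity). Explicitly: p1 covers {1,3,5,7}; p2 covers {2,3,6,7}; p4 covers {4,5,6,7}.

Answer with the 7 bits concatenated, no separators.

Place data at non-parity positions: p1 p2 0 p4 0 1 1
p1 (pos 1,3,5,7): XOR of data positions = 0⊕0⊕1 = 1
p2 (pos 2,3,6,7): XOR of data positions = 0⊕1⊕1 = 0
p4 (pos 4,5,6,7): XOR of data positions = 0⊕1⊕1 = 0
Codeword: 1000011

1000011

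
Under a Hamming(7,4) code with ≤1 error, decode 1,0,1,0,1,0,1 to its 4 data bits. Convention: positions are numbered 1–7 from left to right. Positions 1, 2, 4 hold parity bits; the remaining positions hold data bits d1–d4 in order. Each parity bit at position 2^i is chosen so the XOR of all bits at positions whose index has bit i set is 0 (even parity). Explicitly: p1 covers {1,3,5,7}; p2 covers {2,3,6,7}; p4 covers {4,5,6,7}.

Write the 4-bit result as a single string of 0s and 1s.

1101

s1 (pos 1,3,5,7): 1⊕1⊕1⊕1 = 0
s2 (pos 2,3,6,7): 0⊕1⊕0⊕1 = 0
s4 (pos 4,5,6,7): 0⊕1⊕0⊕1 = 0
Syndrome s4…s1 = 000 → no error.
Read data bits from positions 3,5,6,7: 1101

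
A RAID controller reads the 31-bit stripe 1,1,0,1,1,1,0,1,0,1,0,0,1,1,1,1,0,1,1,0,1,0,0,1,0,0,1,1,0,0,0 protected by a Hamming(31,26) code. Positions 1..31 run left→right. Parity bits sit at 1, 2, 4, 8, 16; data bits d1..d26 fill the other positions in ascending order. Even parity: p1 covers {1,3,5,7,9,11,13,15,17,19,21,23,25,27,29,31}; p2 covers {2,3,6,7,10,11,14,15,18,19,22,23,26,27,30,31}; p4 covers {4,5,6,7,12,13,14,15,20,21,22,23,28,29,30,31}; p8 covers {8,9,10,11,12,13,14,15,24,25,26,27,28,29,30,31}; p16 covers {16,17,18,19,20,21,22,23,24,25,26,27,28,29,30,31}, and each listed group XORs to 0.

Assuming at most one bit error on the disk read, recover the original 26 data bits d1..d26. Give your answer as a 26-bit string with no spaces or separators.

01100100111111010010011000

s1 (pos 1,3,5,7,9,11,13,15,17,19,21,23,25,27,29,31): 1⊕0⊕1⊕0⊕0⊕0⊕1⊕1⊕0⊕1⊕1⊕0⊕0⊕1⊕0⊕0 = 1
s2 (pos 2,3,6,7,10,11,14,15,18,19,22,23,26,27,30,31): 1⊕0⊕1⊕0⊕1⊕0⊕1⊕1⊕1⊕1⊕0⊕0⊕0⊕1⊕0⊕0 = 0
s4 (pos 4,5,6,7,12,13,14,15,20,21,22,23,28,29,30,31): 1⊕1⊕1⊕0⊕0⊕1⊕1⊕1⊕0⊕1⊕0⊕0⊕1⊕0⊕0⊕0 = 0
s8 (pos 8,9,10,11,12,13,14,15,24,25,26,27,28,29,30,31): 1⊕0⊕1⊕0⊕0⊕1⊕1⊕1⊕1⊕0⊕0⊕1⊕1⊕0⊕0⊕0 = 0
s16 (pos 16,17,18,19,20,21,22,23,24,25,26,27,28,29,30,31): 1⊕0⊕1⊕1⊕0⊕1⊕0⊕0⊕1⊕0⊕0⊕1⊕1⊕0⊕0⊕0 = 1
Syndrome s16…s1 = 10001 → error at position 17.
Flip position 17: 1101110101001111011010010011000 → 1101110101001111111010010011000
Read data bits from positions 3,5,6,7,9,10,11,12,13,14,15,17,18,19,20,21,22,23,24,25,26,27,28,29,30,31: 01100100111111010010011000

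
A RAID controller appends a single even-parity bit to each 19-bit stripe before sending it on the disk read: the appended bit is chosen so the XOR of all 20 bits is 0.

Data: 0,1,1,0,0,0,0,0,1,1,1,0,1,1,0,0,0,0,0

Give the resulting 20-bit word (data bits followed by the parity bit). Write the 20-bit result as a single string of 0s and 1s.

XOR of the 19 data bits: 0⊕1⊕1⊕0⊕0⊕0⊕0⊕0⊕1⊕1⊕1⊕0⊕1⊕1⊕0⊕0⊕0⊕0⊕0 = 1
Parity bit = 1 (so all 20 bits XOR to 0).

01100000111011000001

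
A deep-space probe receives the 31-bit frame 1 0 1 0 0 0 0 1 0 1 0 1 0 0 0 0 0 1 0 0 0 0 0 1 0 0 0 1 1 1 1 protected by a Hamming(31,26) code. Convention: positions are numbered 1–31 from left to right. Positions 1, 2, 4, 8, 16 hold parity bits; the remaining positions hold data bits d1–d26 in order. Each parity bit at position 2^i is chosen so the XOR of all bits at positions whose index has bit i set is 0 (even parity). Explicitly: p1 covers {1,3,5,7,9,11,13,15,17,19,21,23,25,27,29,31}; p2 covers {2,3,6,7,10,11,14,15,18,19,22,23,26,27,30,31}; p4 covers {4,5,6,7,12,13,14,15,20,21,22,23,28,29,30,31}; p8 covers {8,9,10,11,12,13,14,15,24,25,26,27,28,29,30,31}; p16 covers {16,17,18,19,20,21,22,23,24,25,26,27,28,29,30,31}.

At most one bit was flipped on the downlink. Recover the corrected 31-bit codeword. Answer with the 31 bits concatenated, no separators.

1010010101010000010000010001111

s1 (pos 1,3,5,7,9,11,13,15,17,19,21,23,25,27,29,31): 1⊕1⊕0⊕0⊕0⊕0⊕0⊕0⊕0⊕0⊕0⊕0⊕0⊕0⊕1⊕1 = 0
s2 (pos 2,3,6,7,10,11,14,15,18,19,22,23,26,27,30,31): 0⊕1⊕0⊕0⊕1⊕0⊕0⊕0⊕1⊕0⊕0⊕0⊕0⊕0⊕1⊕1 = 1
s4 (pos 4,5,6,7,12,13,14,15,20,21,22,23,28,29,30,31): 0⊕0⊕0⊕0⊕1⊕0⊕0⊕0⊕0⊕0⊕0⊕0⊕1⊕1⊕1⊕1 = 1
s8 (pos 8,9,10,11,12,13,14,15,24,25,26,27,28,29,30,31): 1⊕0⊕1⊕0⊕1⊕0⊕0⊕0⊕1⊕0⊕0⊕0⊕1⊕1⊕1⊕1 = 0
s16 (pos 16,17,18,19,20,21,22,23,24,25,26,27,28,29,30,31): 0⊕0⊕1⊕0⊕0⊕0⊕0⊕0⊕1⊕0⊕0⊕0⊕1⊕1⊕1⊕1 = 0
Syndrome s16…s1 = 00110 → error at position 6.
Flip position 6: 1010000101010000010000010001111 → 1010010101010000010000010001111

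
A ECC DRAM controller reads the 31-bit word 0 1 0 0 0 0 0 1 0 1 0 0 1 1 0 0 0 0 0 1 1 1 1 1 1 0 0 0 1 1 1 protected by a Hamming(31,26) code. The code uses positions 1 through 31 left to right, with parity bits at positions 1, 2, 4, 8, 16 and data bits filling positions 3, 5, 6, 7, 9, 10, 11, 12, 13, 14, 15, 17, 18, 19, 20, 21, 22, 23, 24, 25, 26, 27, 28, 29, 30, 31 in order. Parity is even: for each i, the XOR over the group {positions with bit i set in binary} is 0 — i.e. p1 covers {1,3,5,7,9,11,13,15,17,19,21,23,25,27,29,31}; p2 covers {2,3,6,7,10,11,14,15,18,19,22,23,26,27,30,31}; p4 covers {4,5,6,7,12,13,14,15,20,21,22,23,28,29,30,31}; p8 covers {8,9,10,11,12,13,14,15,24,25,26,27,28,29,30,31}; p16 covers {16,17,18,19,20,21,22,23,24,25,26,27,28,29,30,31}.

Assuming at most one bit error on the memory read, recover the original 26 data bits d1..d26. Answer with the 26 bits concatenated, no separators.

s1 (pos 1,3,5,7,9,11,13,15,17,19,21,23,25,27,29,31): 0⊕0⊕0⊕0⊕0⊕0⊕1⊕0⊕0⊕0⊕1⊕1⊕1⊕0⊕1⊕1 = 0
s2 (pos 2,3,6,7,10,11,14,15,18,19,22,23,26,27,30,31): 1⊕0⊕0⊕0⊕1⊕0⊕1⊕0⊕0⊕0⊕1⊕1⊕0⊕0⊕1⊕1 = 1
s4 (pos 4,5,6,7,12,13,14,15,20,21,22,23,28,29,30,31): 0⊕0⊕0⊕0⊕0⊕1⊕1⊕0⊕1⊕1⊕1⊕1⊕0⊕1⊕1⊕1 = 1
s8 (pos 8,9,10,11,12,13,14,15,24,25,26,27,28,29,30,31): 1⊕0⊕1⊕0⊕0⊕1⊕1⊕0⊕1⊕1⊕0⊕0⊕0⊕1⊕1⊕1 = 1
s16 (pos 16,17,18,19,20,21,22,23,24,25,26,27,28,29,30,31): 0⊕0⊕0⊕0⊕1⊕1⊕1⊕1⊕1⊕1⊕0⊕0⊕0⊕1⊕1⊕1 = 1
Syndrome s16…s1 = 11110 → error at position 30.
Flip position 30: 0100000101001100000111111000111 → 0100000101001100000111111000101
Read data bits from positions 3,5,6,7,9,10,11,12,13,14,15,17,18,19,20,21,22,23,24,25,26,27,28,29,30,31: 00000100110000111111000101

00000100110000111111000101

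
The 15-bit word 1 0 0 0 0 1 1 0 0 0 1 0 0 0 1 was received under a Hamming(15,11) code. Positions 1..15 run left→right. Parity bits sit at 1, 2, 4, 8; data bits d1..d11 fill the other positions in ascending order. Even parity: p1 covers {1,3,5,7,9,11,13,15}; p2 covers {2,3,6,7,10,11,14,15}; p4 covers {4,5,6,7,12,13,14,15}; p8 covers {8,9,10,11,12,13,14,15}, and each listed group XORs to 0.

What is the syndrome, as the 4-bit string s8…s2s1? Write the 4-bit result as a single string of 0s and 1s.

s1 (pos 1,3,5,7,9,11,13,15): 1⊕0⊕0⊕1⊕0⊕1⊕0⊕1 = 0
s2 (pos 2,3,6,7,10,11,14,15): 0⊕0⊕1⊕1⊕0⊕1⊕0⊕1 = 0
s4 (pos 4,5,6,7,12,13,14,15): 0⊕0⊕1⊕1⊕0⊕0⊕0⊕1 = 1
s8 (pos 8,9,10,11,12,13,14,15): 0⊕0⊕0⊕1⊕0⊕0⊕0⊕1 = 0
Syndrome s8…s1 = 0100 → error at position 4.

0100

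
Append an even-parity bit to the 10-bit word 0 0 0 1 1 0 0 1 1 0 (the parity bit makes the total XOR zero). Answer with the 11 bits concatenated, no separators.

XOR of the 10 data bits: 0⊕0⊕0⊕1⊕1⊕0⊕0⊕1⊕1⊕0 = 0
Parity bit = 0 (so all 11 bits XOR to 0).

00011001100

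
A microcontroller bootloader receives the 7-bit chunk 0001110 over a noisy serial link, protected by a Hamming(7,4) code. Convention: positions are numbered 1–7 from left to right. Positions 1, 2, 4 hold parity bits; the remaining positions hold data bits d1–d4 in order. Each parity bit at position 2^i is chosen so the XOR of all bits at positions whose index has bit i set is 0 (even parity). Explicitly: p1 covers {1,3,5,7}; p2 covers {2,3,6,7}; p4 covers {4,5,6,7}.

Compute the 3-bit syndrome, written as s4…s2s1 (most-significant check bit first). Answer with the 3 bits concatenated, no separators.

s1 (pos 1,3,5,7): 0⊕0⊕1⊕0 = 1
s2 (pos 2,3,6,7): 0⊕0⊕1⊕0 = 1
s4 (pos 4,5,6,7): 1⊕1⊕1⊕0 = 1
Syndrome s4…s1 = 111 → error at position 7.

111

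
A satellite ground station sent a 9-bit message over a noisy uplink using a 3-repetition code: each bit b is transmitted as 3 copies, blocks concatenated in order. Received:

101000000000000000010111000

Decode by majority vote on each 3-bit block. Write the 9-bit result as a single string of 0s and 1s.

Block 1 (101): 2 ones → 1
Block 2 (000): 0 ones → 0
Block 3 (000): 0 ones → 0
Block 4 (000): 0 ones → 0
Block 5 (000): 0 ones → 0
Block 6 (000): 0 ones → 0
Block 7 (010): 1 one → 0
Block 8 (111): 3 ones → 1
Block 9 (000): 0 ones → 0

100000010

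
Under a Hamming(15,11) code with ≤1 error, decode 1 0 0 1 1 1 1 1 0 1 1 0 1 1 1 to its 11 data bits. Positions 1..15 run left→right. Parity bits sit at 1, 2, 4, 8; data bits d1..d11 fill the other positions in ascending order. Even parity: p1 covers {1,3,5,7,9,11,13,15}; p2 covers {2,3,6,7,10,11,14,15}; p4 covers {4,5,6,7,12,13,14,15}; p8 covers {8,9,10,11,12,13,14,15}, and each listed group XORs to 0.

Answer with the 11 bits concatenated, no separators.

01110110111

s1 (pos 1,3,5,7,9,11,13,15): 1⊕0⊕1⊕1⊕0⊕1⊕1⊕1 = 0
s2 (pos 2,3,6,7,10,11,14,15): 0⊕0⊕1⊕1⊕1⊕1⊕1⊕1 = 0
s4 (pos 4,5,6,7,12,13,14,15): 1⊕1⊕1⊕1⊕0⊕1⊕1⊕1 = 1
s8 (pos 8,9,10,11,12,13,14,15): 1⊕0⊕1⊕1⊕0⊕1⊕1⊕1 = 0
Syndrome s8…s1 = 0100 → error at position 4.
Flip position 4: 100111110110111 → 100011110110111
Read data bits from positions 3,5,6,7,9,10,11,12,13,14,15: 01110110111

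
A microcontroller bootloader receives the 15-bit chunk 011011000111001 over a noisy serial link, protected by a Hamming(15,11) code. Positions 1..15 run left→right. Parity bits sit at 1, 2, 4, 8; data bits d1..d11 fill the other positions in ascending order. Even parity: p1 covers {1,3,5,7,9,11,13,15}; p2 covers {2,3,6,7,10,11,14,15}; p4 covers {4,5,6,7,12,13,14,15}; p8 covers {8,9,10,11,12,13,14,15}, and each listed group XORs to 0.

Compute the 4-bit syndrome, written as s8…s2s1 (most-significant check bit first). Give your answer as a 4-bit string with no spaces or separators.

s1 (pos 1,3,5,7,9,11,13,15): 0⊕1⊕1⊕0⊕0⊕1⊕0⊕1 = 0
s2 (pos 2,3,6,7,10,11,14,15): 1⊕1⊕1⊕0⊕1⊕1⊕0⊕1 = 0
s4 (pos 4,5,6,7,12,13,14,15): 0⊕1⊕1⊕0⊕1⊕0⊕0⊕1 = 0
s8 (pos 8,9,10,11,12,13,14,15): 0⊕0⊕1⊕1⊕1⊕0⊕0⊕1 = 0
Syndrome s8…s1 = 0000 → no error.

0000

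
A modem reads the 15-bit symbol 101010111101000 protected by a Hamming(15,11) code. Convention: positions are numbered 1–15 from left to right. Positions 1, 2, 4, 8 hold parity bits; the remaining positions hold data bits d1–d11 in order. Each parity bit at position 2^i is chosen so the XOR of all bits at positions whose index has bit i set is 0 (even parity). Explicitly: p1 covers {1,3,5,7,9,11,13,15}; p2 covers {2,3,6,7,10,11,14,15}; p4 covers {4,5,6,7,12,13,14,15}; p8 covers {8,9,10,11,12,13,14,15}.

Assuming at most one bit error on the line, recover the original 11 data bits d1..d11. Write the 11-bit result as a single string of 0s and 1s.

11001101000

s1 (pos 1,3,5,7,9,11,13,15): 1⊕1⊕1⊕1⊕1⊕0⊕0⊕0 = 1
s2 (pos 2,3,6,7,10,11,14,15): 0⊕1⊕0⊕1⊕1⊕0⊕0⊕0 = 1
s4 (pos 4,5,6,7,12,13,14,15): 0⊕1⊕0⊕1⊕1⊕0⊕0⊕0 = 1
s8 (pos 8,9,10,11,12,13,14,15): 1⊕1⊕1⊕0⊕1⊕0⊕0⊕0 = 0
Syndrome s8…s1 = 0111 → error at position 7.
Flip position 7: 101010111101000 → 101010011101000
Read data bits from positions 3,5,6,7,9,10,11,12,13,14,15: 11001101000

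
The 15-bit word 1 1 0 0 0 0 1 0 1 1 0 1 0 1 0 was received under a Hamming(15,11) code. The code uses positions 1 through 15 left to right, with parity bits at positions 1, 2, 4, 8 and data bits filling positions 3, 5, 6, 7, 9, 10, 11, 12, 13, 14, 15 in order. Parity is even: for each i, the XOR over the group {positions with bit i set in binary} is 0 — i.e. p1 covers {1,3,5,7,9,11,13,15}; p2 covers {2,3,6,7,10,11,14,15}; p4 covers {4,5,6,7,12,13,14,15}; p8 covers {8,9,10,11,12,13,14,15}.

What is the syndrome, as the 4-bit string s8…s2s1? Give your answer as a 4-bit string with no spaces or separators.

s1 (pos 1,3,5,7,9,11,13,15): 1⊕0⊕0⊕1⊕1⊕0⊕0⊕0 = 1
s2 (pos 2,3,6,7,10,11,14,15): 1⊕0⊕0⊕1⊕1⊕0⊕1⊕0 = 0
s4 (pos 4,5,6,7,12,13,14,15): 0⊕0⊕0⊕1⊕1⊕0⊕1⊕0 = 1
s8 (pos 8,9,10,11,12,13,14,15): 0⊕1⊕1⊕0⊕1⊕0⊕1⊕0 = 0
Syndrome s8…s1 = 0101 → error at position 5.

0101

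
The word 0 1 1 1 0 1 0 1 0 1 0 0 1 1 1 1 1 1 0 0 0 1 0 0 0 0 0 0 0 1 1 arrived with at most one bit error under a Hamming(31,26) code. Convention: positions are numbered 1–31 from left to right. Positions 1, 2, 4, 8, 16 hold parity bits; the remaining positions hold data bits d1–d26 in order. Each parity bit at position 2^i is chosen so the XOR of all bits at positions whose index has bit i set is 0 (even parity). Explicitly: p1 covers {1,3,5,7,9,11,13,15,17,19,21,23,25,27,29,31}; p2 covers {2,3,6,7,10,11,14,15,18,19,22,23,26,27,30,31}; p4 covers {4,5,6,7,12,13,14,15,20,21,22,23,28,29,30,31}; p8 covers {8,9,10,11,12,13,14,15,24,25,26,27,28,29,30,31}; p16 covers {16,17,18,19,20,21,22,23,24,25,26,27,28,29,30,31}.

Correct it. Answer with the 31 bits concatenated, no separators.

0111010111001111110001000000011

s1 (pos 1,3,5,7,9,11,13,15,17,19,21,23,25,27,29,31): 0⊕1⊕0⊕0⊕0⊕0⊕1⊕1⊕1⊕0⊕0⊕0⊕0⊕0⊕0⊕1 = 1
s2 (pos 2,3,6,7,10,11,14,15,18,19,22,23,26,27,30,31): 1⊕1⊕1⊕0⊕1⊕0⊕1⊕1⊕1⊕0⊕1⊕0⊕0⊕0⊕1⊕1 = 0
s4 (pos 4,5,6,7,12,13,14,15,20,21,22,23,28,29,30,31): 1⊕0⊕1⊕0⊕0⊕1⊕1⊕1⊕0⊕0⊕1⊕0⊕0⊕0⊕1⊕1 = 0
s8 (pos 8,9,10,11,12,13,14,15,24,25,26,27,28,29,30,31): 1⊕0⊕1⊕0⊕0⊕1⊕1⊕1⊕0⊕0⊕0⊕0⊕0⊕0⊕1⊕1 = 1
s16 (pos 16,17,18,19,20,21,22,23,24,25,26,27,28,29,30,31): 1⊕1⊕1⊕0⊕0⊕0⊕1⊕0⊕0⊕0⊕0⊕0⊕0⊕0⊕1⊕1 = 0
Syndrome s16…s1 = 01001 → error at position 9.
Flip position 9: 0111010101001111110001000000011 → 0111010111001111110001000000011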